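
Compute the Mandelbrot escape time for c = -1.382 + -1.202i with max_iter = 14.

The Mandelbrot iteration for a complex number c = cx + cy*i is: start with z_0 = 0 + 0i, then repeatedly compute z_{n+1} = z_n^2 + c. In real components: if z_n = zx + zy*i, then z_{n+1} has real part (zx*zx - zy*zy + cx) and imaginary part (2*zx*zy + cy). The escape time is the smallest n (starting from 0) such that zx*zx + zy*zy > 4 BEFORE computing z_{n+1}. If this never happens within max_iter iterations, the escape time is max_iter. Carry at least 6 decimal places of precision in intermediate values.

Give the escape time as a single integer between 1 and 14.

z_0 = 0 + 0i, c = -1.3820 + -1.2020i
Iter 1: z = -1.3820 + -1.2020i, |z|^2 = 3.3547
Iter 2: z = -0.9169 + 2.1203i, |z|^2 = 5.3365
Escaped at iteration 2

Answer: 2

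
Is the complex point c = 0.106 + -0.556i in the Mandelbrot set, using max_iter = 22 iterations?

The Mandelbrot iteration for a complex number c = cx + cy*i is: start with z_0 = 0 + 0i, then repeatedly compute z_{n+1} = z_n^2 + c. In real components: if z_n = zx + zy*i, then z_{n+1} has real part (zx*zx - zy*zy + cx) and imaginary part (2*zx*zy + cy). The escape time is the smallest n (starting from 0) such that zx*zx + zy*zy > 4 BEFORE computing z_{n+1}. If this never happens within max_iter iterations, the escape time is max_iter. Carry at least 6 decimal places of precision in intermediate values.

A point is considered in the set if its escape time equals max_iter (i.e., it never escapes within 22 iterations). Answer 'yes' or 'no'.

z_0 = 0 + 0i, c = 0.1060 + -0.5560i
Iter 1: z = 0.1060 + -0.5560i, |z|^2 = 0.3204
Iter 2: z = -0.1919 + -0.6739i, |z|^2 = 0.4909
Iter 3: z = -0.3113 + -0.2974i, |z|^2 = 0.1853
Iter 4: z = 0.1145 + -0.3709i, |z|^2 = 0.1506
Iter 5: z = -0.0184 + -0.6409i, |z|^2 = 0.4111
Iter 6: z = -0.3044 + -0.5324i, |z|^2 = 0.3761
Iter 7: z = -0.0847 + -0.2319i, |z|^2 = 0.0609
Iter 8: z = 0.0594 + -0.5167i, |z|^2 = 0.2705
Iter 9: z = -0.1575 + -0.6174i, |z|^2 = 0.4060
Iter 10: z = -0.2504 + -0.3616i, |z|^2 = 0.1934
Iter 11: z = 0.0380 + -0.3749i, |z|^2 = 0.1420
Iter 12: z = -0.0331 + -0.5845i, |z|^2 = 0.3427
Iter 13: z = -0.2345 + -0.5173i, |z|^2 = 0.3226
Iter 14: z = -0.1066 + -0.3134i, |z|^2 = 0.1096
Iter 15: z = 0.0191 + -0.4892i, |z|^2 = 0.2397
Iter 16: z = -0.1329 + -0.5747i, |z|^2 = 0.3480
Iter 17: z = -0.2066 + -0.4032i, |z|^2 = 0.2053
Iter 18: z = -0.0139 + -0.3894i, |z|^2 = 0.1518
Iter 19: z = -0.0454 + -0.5452i, |z|^2 = 0.2993
Iter 20: z = -0.1892 + -0.5065i, |z|^2 = 0.2923
Iter 21: z = -0.1147 + -0.3644i, |z|^2 = 0.1459
Did not escape in 22 iterations → in set

Answer: yes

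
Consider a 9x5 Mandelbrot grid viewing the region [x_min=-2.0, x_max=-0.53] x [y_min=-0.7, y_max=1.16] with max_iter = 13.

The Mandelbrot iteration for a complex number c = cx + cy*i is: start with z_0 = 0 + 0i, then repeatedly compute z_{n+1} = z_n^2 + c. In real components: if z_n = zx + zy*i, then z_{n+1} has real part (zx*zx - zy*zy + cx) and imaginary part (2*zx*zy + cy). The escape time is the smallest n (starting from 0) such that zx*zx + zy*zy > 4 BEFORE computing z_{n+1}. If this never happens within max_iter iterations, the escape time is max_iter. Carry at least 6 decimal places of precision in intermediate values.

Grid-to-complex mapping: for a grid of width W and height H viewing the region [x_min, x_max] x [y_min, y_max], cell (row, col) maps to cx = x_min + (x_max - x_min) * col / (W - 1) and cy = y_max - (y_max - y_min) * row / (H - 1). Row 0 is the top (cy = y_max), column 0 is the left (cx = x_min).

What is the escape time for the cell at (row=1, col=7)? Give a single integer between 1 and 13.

z_0 = 0 + 0i, c = -0.7138 + 0.6950i
Iter 1: z = -0.7138 + 0.6950i, |z|^2 = 0.9925
Iter 2: z = -0.6873 + -0.2971i, |z|^2 = 0.5607
Iter 3: z = -0.3296 + 1.1034i, |z|^2 = 1.3262
Iter 4: z = -1.8227 + -0.0324i, |z|^2 = 3.3232
Iter 5: z = 2.6074 + 0.8130i, |z|^2 = 7.4593
Escaped at iteration 5

Answer: 5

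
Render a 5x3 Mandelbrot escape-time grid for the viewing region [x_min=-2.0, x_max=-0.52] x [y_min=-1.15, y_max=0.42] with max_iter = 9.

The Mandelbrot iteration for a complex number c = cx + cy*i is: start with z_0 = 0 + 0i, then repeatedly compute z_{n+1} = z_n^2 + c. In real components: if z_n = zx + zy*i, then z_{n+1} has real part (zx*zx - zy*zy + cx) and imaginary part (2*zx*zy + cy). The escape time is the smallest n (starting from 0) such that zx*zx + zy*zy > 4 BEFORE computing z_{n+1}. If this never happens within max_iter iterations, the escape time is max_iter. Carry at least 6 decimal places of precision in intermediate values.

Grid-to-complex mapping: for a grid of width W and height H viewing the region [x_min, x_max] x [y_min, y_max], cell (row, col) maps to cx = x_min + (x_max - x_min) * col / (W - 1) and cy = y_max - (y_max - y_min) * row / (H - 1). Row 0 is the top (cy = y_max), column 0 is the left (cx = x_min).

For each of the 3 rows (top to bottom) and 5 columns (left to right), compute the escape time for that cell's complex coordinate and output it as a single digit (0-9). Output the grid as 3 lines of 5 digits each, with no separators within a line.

Answer: 13979
14979
12233

Derivation:
(row=0, col=0): c = -2.0000 + 0.4200i → escape time 1
(row=0, col=1): c = -1.6300 + 0.4200i → escape time 3
(row=0, col=2): c = -1.2600 + 0.4200i → escape time 9
(row=0, col=3): c = -0.8900 + 0.4200i → escape time 7
(row=0, col=4): c = -0.5200 + 0.4200i → escape time 9
(row=1, col=0): c = -2.0000 + -0.3650i → escape time 1
(row=1, col=1): c = -1.6300 + -0.3650i → escape time 4
(row=1, col=2): c = -1.2600 + -0.3650i → escape time 9
(row=1, col=3): c = -0.8900 + -0.3650i → escape time 7
(row=1, col=4): c = -0.5200 + -0.3650i → escape time 9
(row=2, col=0): c = -2.0000 + -1.1500i → escape time 1
(row=2, col=1): c = -1.6300 + -1.1500i → escape time 2
(row=2, col=2): c = -1.2600 + -1.1500i → escape time 2
(row=2, col=3): c = -0.8900 + -1.1500i → escape time 3
(row=2, col=4): c = -0.5200 + -1.1500i → escape time 3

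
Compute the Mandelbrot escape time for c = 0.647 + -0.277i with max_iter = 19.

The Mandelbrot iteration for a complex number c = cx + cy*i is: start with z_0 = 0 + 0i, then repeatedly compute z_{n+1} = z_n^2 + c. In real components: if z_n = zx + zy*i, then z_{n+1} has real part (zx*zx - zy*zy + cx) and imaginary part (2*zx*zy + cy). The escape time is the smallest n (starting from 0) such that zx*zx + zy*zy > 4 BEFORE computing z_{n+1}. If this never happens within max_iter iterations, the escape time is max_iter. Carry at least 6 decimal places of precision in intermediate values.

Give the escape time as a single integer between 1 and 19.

Answer: 4

Derivation:
z_0 = 0 + 0i, c = 0.6470 + -0.2770i
Iter 1: z = 0.6470 + -0.2770i, |z|^2 = 0.4953
Iter 2: z = 0.9889 + -0.6354i, |z|^2 = 1.3817
Iter 3: z = 1.2211 + -1.5337i, |z|^2 = 3.8435
Iter 4: z = -0.2143 + -4.0227i, |z|^2 = 16.2282
Escaped at iteration 4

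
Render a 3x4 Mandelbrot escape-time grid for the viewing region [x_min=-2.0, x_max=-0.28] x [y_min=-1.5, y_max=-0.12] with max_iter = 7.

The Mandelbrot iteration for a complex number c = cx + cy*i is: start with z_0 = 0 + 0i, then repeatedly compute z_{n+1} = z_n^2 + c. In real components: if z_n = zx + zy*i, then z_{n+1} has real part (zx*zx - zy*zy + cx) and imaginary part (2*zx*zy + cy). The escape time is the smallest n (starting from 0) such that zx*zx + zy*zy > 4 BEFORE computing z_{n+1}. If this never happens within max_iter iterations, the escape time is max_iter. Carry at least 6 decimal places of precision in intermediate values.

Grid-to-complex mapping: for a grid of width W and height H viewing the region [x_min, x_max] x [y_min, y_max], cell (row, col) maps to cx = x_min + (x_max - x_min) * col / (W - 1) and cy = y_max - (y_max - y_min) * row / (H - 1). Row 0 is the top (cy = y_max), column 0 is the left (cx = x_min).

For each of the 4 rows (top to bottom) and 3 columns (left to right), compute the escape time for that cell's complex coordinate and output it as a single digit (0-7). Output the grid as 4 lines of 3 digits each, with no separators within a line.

(row=0, col=0): c = -2.0000 + -0.1200i → escape time 1
(row=0, col=1): c = -1.1400 + -0.1200i → escape time 7
(row=0, col=2): c = -0.2800 + -0.1200i → escape time 7
(row=1, col=0): c = -2.0000 + -0.5800i → escape time 1
(row=1, col=1): c = -1.1400 + -0.5800i → escape time 4
(row=1, col=2): c = -0.2800 + -0.5800i → escape time 7
(row=2, col=0): c = -2.0000 + -1.0400i → escape time 1
(row=2, col=1): c = -1.1400 + -1.0400i → escape time 3
(row=2, col=2): c = -0.2800 + -1.0400i → escape time 5
(row=3, col=0): c = -2.0000 + -1.5000i → escape time 1
(row=3, col=1): c = -1.1400 + -1.5000i → escape time 2
(row=3, col=2): c = -0.2800 + -1.5000i → escape time 2

Answer: 177
147
135
122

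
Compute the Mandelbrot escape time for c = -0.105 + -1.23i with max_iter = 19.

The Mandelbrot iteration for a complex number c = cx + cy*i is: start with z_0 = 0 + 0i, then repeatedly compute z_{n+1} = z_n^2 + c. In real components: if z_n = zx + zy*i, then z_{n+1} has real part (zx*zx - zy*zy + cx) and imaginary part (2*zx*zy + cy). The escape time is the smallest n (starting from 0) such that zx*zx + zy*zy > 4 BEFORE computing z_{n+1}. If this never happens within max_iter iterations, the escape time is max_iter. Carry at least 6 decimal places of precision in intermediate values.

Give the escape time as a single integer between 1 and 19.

z_0 = 0 + 0i, c = -0.1050 + -1.2300i
Iter 1: z = -0.1050 + -1.2300i, |z|^2 = 1.5239
Iter 2: z = -1.6069 + -0.9717i, |z|^2 = 3.5262
Iter 3: z = 1.5328 + 1.8928i, |z|^2 = 5.9323
Escaped at iteration 3

Answer: 3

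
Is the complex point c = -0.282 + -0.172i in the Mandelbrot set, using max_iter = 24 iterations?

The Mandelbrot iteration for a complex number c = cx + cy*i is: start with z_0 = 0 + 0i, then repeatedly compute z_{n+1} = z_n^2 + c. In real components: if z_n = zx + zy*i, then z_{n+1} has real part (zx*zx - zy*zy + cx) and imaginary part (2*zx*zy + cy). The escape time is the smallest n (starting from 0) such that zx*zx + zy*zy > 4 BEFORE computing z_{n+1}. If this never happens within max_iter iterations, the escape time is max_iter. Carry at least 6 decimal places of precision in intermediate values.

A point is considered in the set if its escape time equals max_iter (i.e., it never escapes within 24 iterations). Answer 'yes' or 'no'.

z_0 = 0 + 0i, c = -0.2820 + -0.1720i
Iter 1: z = -0.2820 + -0.1720i, |z|^2 = 0.1091
Iter 2: z = -0.2321 + -0.0750i, |z|^2 = 0.0595
Iter 3: z = -0.2338 + -0.1372i, |z|^2 = 0.0735
Iter 4: z = -0.2462 + -0.1079i, |z|^2 = 0.0722
Iter 5: z = -0.2330 + -0.1189i, |z|^2 = 0.0684
Iter 6: z = -0.2418 + -0.1166i, |z|^2 = 0.0721
Iter 7: z = -0.2371 + -0.1156i, |z|^2 = 0.0696
Iter 8: z = -0.2391 + -0.1172i, |z|^2 = 0.0709
Iter 9: z = -0.2385 + -0.1160i, |z|^2 = 0.0703
Iter 10: z = -0.2385 + -0.1167i, |z|^2 = 0.0705
Iter 11: z = -0.2387 + -0.1163i, |z|^2 = 0.0705
Iter 12: z = -0.2386 + -0.1165i, |z|^2 = 0.0705
Iter 13: z = -0.2387 + -0.1164i, |z|^2 = 0.0705
Iter 14: z = -0.2386 + -0.1164i, |z|^2 = 0.0705
Iter 15: z = -0.2386 + -0.1164i, |z|^2 = 0.0705
Iter 16: z = -0.2386 + -0.1164i, |z|^2 = 0.0705
Iter 17: z = -0.2386 + -0.1164i, |z|^2 = 0.0705
Iter 18: z = -0.2386 + -0.1164i, |z|^2 = 0.0705
Iter 19: z = -0.2386 + -0.1164i, |z|^2 = 0.0705
Iter 20: z = -0.2386 + -0.1164i, |z|^2 = 0.0705
Iter 21: z = -0.2386 + -0.1164i, |z|^2 = 0.0705
Iter 22: z = -0.2386 + -0.1164i, |z|^2 = 0.0705
Iter 23: z = -0.2386 + -0.1164i, |z|^2 = 0.0705
Did not escape in 24 iterations → in set

Answer: yes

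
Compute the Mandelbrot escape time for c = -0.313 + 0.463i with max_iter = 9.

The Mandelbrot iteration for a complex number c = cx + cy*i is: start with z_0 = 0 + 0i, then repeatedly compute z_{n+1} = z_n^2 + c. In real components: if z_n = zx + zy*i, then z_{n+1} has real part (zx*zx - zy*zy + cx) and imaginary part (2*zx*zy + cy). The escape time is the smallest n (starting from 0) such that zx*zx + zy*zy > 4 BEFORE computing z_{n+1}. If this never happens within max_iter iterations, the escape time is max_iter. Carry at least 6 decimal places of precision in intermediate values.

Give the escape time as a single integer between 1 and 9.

z_0 = 0 + 0i, c = -0.3130 + 0.4630i
Iter 1: z = -0.3130 + 0.4630i, |z|^2 = 0.3123
Iter 2: z = -0.4294 + 0.1732i, |z|^2 = 0.2144
Iter 3: z = -0.1586 + 0.3143i, |z|^2 = 0.1239
Iter 4: z = -0.3866 + 0.3633i, |z|^2 = 0.2815
Iter 5: z = -0.2955 + 0.1821i, |z|^2 = 0.1205
Iter 6: z = -0.2588 + 0.3554i, |z|^2 = 0.1933
Iter 7: z = -0.3723 + 0.2790i, |z|^2 = 0.2165
Iter 8: z = -0.2522 + 0.2552i, |z|^2 = 0.1288

Answer: 9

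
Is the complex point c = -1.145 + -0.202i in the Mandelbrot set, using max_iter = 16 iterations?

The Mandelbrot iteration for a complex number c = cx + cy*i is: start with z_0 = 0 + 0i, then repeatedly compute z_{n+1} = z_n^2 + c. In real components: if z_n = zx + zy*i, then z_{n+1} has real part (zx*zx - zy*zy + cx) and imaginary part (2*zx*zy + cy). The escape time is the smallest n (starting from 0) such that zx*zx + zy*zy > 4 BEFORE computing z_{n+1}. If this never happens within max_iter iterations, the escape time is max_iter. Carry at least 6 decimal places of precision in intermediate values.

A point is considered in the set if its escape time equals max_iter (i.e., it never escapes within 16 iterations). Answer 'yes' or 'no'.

z_0 = 0 + 0i, c = -1.1450 + -0.2020i
Iter 1: z = -1.1450 + -0.2020i, |z|^2 = 1.3518
Iter 2: z = 0.1252 + 0.2606i, |z|^2 = 0.0836
Iter 3: z = -1.1972 + -0.1367i, |z|^2 = 1.4520
Iter 4: z = 0.2696 + 0.1254i, |z|^2 = 0.0884
Iter 5: z = -1.0880 + -0.1344i, |z|^2 = 1.2018
Iter 6: z = 0.0207 + 0.0904i, |z|^2 = 0.0086
Iter 7: z = -1.1527 + -0.1983i, |z|^2 = 1.3681
Iter 8: z = 0.1445 + 0.2551i, |z|^2 = 0.0859
Iter 9: z = -1.1892 + -0.1283i, |z|^2 = 1.4306
Iter 10: z = 0.2527 + 0.1031i, |z|^2 = 0.0745
Iter 11: z = -1.0918 + -0.1499i, |z|^2 = 1.2145
Iter 12: z = 0.0245 + 0.1253i, |z|^2 = 0.0163
Iter 13: z = -1.1601 + -0.1959i, |z|^2 = 1.3842
Iter 14: z = 0.1625 + 0.2524i, |z|^2 = 0.0901
Iter 15: z = -1.1823 + -0.1200i, |z|^2 = 1.4123
Did not escape in 16 iterations → in set

Answer: yes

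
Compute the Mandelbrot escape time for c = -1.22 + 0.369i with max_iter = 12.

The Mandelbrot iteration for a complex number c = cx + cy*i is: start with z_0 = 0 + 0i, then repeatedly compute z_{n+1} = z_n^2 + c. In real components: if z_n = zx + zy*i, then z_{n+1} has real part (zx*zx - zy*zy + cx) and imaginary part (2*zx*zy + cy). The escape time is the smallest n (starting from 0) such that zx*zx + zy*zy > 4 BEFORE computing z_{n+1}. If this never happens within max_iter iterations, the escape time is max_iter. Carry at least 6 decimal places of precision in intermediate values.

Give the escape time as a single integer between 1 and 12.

Answer: 9

Derivation:
z_0 = 0 + 0i, c = -1.2200 + 0.3690i
Iter 1: z = -1.2200 + 0.3690i, |z|^2 = 1.6246
Iter 2: z = 0.1322 + -0.5314i, |z|^2 = 0.2998
Iter 3: z = -1.4849 + 0.2285i, |z|^2 = 2.2570
Iter 4: z = 0.9326 + -0.3095i, |z|^2 = 0.9655
Iter 5: z = -0.4460 + -0.2082i, |z|^2 = 0.2423
Iter 6: z = -1.0644 + 0.5548i, |z|^2 = 1.4408
Iter 7: z = -0.3948 + -0.8120i, |z|^2 = 0.8152
Iter 8: z = -1.7235 + 1.0101i, |z|^2 = 3.9909
Iter 9: z = 0.7301 + -3.1130i, |z|^2 = 10.2236
Escaped at iteration 9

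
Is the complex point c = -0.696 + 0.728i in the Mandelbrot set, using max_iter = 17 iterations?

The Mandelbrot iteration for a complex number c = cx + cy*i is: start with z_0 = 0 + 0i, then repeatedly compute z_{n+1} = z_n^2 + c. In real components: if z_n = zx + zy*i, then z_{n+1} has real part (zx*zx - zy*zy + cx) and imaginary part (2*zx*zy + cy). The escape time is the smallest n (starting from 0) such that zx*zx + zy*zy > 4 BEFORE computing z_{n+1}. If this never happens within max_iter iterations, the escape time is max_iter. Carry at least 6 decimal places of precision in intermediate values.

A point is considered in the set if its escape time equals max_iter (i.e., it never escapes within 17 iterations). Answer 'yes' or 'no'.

z_0 = 0 + 0i, c = -0.6960 + 0.7280i
Iter 1: z = -0.6960 + 0.7280i, |z|^2 = 1.0144
Iter 2: z = -0.7416 + -0.2854i, |z|^2 = 0.6314
Iter 3: z = -0.2275 + 1.1513i, |z|^2 = 1.3771
Iter 4: z = -1.9696 + 0.2041i, |z|^2 = 3.9211
Iter 5: z = 3.1417 + -0.0762i, |z|^2 = 9.8762
Escaped at iteration 5

Answer: no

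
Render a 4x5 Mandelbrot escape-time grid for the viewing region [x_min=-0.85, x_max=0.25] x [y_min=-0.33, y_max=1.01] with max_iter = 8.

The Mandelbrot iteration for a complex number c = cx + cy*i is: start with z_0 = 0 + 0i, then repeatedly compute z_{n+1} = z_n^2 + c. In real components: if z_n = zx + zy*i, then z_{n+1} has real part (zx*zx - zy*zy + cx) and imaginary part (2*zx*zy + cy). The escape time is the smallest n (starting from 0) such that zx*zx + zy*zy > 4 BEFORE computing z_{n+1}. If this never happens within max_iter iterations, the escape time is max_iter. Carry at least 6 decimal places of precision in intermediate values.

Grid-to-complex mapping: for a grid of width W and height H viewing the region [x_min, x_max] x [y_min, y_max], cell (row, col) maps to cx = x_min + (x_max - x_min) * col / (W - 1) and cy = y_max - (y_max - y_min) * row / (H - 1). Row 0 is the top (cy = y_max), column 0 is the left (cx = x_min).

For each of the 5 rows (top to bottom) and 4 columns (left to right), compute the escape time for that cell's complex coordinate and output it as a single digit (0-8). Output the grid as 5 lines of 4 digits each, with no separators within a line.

Answer: 3484
4887
8888
8888
8888

Derivation:
(row=0, col=0): c = -0.8500 + 1.0100i → escape time 3
(row=0, col=1): c = -0.4833 + 1.0100i → escape time 4
(row=0, col=2): c = -0.1167 + 1.0100i → escape time 8
(row=0, col=3): c = 0.2500 + 1.0100i → escape time 4
(row=1, col=0): c = -0.8500 + 0.6750i → escape time 4
(row=1, col=1): c = -0.4833 + 0.6750i → escape time 8
(row=1, col=2): c = -0.1167 + 0.6750i → escape time 8
(row=1, col=3): c = 0.2500 + 0.6750i → escape time 7
(row=2, col=0): c = -0.8500 + 0.3400i → escape time 8
(row=2, col=1): c = -0.4833 + 0.3400i → escape time 8
(row=2, col=2): c = -0.1167 + 0.3400i → escape time 8
(row=2, col=3): c = 0.2500 + 0.3400i → escape time 8
(row=3, col=0): c = -0.8500 + 0.0050i → escape time 8
(row=3, col=1): c = -0.4833 + 0.0050i → escape time 8
(row=3, col=2): c = -0.1167 + 0.0050i → escape time 8
(row=3, col=3): c = 0.2500 + 0.0050i → escape time 8
(row=4, col=0): c = -0.8500 + -0.3300i → escape time 8
(row=4, col=1): c = -0.4833 + -0.3300i → escape time 8
(row=4, col=2): c = -0.1167 + -0.3300i → escape time 8
(row=4, col=3): c = 0.2500 + -0.3300i → escape time 8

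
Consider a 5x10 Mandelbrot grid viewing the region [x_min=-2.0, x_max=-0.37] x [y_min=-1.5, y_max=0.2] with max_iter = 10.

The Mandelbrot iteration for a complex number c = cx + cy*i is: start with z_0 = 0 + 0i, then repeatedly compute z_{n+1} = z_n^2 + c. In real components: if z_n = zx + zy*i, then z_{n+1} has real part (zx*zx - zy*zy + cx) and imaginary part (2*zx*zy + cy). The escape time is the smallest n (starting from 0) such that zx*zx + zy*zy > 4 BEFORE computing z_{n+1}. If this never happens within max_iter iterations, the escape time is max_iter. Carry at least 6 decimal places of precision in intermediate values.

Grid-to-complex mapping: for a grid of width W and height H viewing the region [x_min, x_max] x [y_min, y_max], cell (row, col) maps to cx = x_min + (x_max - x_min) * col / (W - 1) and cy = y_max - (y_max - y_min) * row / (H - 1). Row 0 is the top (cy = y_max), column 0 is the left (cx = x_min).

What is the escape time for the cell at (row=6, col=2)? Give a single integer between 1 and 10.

Answer: 3

Derivation:
z_0 = 0 + 0i, c = -1.1850 + -0.9333i
Iter 1: z = -1.1850 + -0.9333i, |z|^2 = 2.2753
Iter 2: z = -0.6519 + 1.2787i, |z|^2 = 2.0599
Iter 3: z = -2.3950 + -2.6004i, |z|^2 = 12.4984
Escaped at iteration 3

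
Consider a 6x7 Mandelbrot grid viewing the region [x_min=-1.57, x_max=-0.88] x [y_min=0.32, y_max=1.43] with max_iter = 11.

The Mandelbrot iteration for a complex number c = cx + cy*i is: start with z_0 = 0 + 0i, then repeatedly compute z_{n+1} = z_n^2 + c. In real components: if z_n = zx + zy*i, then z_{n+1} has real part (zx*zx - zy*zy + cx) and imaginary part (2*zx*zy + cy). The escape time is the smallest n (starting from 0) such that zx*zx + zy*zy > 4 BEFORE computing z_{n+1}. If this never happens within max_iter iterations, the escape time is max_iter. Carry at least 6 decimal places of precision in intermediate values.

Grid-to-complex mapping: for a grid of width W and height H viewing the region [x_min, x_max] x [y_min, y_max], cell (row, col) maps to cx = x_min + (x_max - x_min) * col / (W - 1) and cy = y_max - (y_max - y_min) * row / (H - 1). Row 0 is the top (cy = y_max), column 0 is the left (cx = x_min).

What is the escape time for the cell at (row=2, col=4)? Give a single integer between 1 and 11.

z_0 = 0 + 0i, c = -1.0180 + 1.0600i
Iter 1: z = -1.0180 + 1.0600i, |z|^2 = 2.1599
Iter 2: z = -1.1053 + -1.0982i, |z|^2 = 2.4276
Iter 3: z = -1.0023 + 3.4875i, |z|^2 = 13.1676
Escaped at iteration 3

Answer: 3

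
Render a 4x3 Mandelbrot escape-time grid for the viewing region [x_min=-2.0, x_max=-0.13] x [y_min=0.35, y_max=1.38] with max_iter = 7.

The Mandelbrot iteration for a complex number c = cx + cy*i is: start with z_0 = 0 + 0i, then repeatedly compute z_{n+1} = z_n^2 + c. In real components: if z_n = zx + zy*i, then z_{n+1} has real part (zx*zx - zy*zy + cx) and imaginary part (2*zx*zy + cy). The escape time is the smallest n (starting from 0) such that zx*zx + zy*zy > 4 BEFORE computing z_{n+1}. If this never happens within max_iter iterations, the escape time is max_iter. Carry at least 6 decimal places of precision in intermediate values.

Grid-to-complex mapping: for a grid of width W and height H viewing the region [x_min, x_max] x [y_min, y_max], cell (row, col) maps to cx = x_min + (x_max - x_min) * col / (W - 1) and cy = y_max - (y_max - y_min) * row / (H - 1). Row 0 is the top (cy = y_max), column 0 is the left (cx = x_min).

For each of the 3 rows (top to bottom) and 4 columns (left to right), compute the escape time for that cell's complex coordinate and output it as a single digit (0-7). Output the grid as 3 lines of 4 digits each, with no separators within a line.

Answer: 1222
1347
1577

Derivation:
(row=0, col=0): c = -2.0000 + 1.3800i → escape time 1
(row=0, col=1): c = -1.3767 + 1.3800i → escape time 2
(row=0, col=2): c = -0.7533 + 1.3800i → escape time 2
(row=0, col=3): c = -0.1300 + 1.3800i → escape time 2
(row=1, col=0): c = -2.0000 + 0.8650i → escape time 1
(row=1, col=1): c = -1.3767 + 0.8650i → escape time 3
(row=1, col=2): c = -0.7533 + 0.8650i → escape time 4
(row=1, col=3): c = -0.1300 + 0.8650i → escape time 7
(row=2, col=0): c = -2.0000 + 0.3500i → escape time 1
(row=2, col=1): c = -1.3767 + 0.3500i → escape time 5
(row=2, col=2): c = -0.7533 + 0.3500i → escape time 7
(row=2, col=3): c = -0.1300 + 0.3500i → escape time 7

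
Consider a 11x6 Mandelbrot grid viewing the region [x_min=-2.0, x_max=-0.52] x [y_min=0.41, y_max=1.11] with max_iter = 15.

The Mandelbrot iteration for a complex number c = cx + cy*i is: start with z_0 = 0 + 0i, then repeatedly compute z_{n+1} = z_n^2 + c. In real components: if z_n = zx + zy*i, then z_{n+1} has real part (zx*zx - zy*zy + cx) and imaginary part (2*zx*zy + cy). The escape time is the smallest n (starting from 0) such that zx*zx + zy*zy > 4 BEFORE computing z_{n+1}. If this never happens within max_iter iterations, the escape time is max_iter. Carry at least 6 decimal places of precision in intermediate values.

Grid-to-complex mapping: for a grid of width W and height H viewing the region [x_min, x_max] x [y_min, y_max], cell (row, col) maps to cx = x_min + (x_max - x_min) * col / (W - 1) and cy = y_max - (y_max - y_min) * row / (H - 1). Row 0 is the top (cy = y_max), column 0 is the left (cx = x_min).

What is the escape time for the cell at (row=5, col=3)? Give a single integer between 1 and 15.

Answer: 4

Derivation:
z_0 = 0 + 0i, c = -1.5560 + 0.4100i
Iter 1: z = -1.5560 + 0.4100i, |z|^2 = 2.5892
Iter 2: z = 0.6970 + -0.8659i, |z|^2 = 1.2357
Iter 3: z = -1.8200 + -0.7972i, |z|^2 = 3.9477
Iter 4: z = 1.1208 + 3.3116i, |z|^2 = 12.2227
Escaped at iteration 4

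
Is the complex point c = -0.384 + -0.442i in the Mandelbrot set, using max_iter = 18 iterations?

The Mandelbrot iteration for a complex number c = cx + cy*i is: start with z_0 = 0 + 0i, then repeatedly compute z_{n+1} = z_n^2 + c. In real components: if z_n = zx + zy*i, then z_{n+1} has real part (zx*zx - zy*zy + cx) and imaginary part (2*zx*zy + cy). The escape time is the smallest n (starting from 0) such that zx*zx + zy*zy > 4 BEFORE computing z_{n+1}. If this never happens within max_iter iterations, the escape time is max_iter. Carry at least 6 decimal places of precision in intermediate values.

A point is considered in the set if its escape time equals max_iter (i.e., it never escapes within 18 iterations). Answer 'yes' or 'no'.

z_0 = 0 + 0i, c = -0.3840 + -0.4420i
Iter 1: z = -0.3840 + -0.4420i, |z|^2 = 0.3428
Iter 2: z = -0.4319 + -0.1025i, |z|^2 = 0.1971
Iter 3: z = -0.2080 + -0.3534i, |z|^2 = 0.1682
Iter 4: z = -0.4657 + -0.2950i, |z|^2 = 0.3039
Iter 5: z = -0.2542 + -0.1673i, |z|^2 = 0.0926
Iter 6: z = -0.3474 + -0.3570i, |z|^2 = 0.2481
Iter 7: z = -0.3908 + -0.1940i, |z|^2 = 0.1903
Iter 8: z = -0.2689 + -0.2904i, |z|^2 = 0.1567
Iter 9: z = -0.3960 + -0.2858i, |z|^2 = 0.2385
Iter 10: z = -0.3089 + -0.2156i, |z|^2 = 0.1419
Iter 11: z = -0.3351 + -0.3088i, |z|^2 = 0.2076
Iter 12: z = -0.3671 + -0.2351i, |z|^2 = 0.1900
Iter 13: z = -0.3045 + -0.2694i, |z|^2 = 0.1653
Iter 14: z = -0.3639 + -0.2779i, |z|^2 = 0.2096
Iter 15: z = -0.3288 + -0.2398i, |z|^2 = 0.1656
Iter 16: z = -0.3334 + -0.2843i, |z|^2 = 0.1920
Iter 17: z = -0.3537 + -0.2524i, |z|^2 = 0.1888
Did not escape in 18 iterations → in set

Answer: yes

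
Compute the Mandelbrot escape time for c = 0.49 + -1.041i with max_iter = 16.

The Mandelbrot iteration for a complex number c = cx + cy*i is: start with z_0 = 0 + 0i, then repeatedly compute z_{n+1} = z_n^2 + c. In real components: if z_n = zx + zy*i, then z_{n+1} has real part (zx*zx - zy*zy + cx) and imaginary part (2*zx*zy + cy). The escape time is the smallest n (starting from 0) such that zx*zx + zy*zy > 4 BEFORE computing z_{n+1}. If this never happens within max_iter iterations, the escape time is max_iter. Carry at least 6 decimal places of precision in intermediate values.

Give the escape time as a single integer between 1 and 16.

z_0 = 0 + 0i, c = 0.4900 + -1.0410i
Iter 1: z = 0.4900 + -1.0410i, |z|^2 = 1.3238
Iter 2: z = -0.3536 + -2.0612i, |z|^2 = 4.3735
Escaped at iteration 2

Answer: 2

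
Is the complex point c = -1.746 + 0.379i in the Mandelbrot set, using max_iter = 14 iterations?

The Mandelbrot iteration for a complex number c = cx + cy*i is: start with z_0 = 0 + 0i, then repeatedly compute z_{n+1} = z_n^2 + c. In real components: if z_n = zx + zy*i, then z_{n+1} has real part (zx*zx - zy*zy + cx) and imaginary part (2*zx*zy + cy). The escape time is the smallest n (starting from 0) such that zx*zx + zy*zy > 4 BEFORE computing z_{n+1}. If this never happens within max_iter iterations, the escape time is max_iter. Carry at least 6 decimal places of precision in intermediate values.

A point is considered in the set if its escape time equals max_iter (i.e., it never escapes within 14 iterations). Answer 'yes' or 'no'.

z_0 = 0 + 0i, c = -1.7460 + 0.3790i
Iter 1: z = -1.7460 + 0.3790i, |z|^2 = 3.1922
Iter 2: z = 1.1589 + -0.9445i, |z|^2 = 2.2350
Iter 3: z = -1.2950 + -1.8100i, |z|^2 = 4.9533
Escaped at iteration 3

Answer: no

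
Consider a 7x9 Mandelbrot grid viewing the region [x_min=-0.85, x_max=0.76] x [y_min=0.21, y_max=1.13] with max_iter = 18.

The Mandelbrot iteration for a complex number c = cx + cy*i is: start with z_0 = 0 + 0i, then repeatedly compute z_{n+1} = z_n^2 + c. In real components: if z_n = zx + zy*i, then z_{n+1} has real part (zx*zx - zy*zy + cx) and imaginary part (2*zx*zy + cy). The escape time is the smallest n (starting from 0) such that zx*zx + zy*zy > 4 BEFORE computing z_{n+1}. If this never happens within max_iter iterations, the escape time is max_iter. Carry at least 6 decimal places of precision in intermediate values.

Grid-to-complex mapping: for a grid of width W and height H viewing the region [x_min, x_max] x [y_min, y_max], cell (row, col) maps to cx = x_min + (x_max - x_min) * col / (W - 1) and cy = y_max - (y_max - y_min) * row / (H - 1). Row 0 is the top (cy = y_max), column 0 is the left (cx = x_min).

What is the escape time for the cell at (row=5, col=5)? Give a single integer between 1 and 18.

z_0 = 0 + 0i, c = 0.4917 + 0.5550i
Iter 1: z = 0.4917 + 0.5550i, |z|^2 = 0.5498
Iter 2: z = 0.4254 + 1.1007i, |z|^2 = 1.3926
Iter 3: z = -0.5390 + 1.4915i, |z|^2 = 2.5150
Iter 4: z = -1.4423 + -1.0529i, |z|^2 = 3.1887
Iter 5: z = 1.4631 + 3.5921i, |z|^2 = 15.0442
Escaped at iteration 5

Answer: 5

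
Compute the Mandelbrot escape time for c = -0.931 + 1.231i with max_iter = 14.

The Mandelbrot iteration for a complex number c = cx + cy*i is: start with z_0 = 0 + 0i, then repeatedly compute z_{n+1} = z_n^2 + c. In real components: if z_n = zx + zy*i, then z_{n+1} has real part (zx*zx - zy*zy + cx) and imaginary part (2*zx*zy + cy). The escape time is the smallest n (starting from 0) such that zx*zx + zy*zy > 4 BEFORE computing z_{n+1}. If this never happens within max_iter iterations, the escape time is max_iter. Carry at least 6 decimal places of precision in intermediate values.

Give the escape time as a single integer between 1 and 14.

Answer: 3

Derivation:
z_0 = 0 + 0i, c = -0.9310 + 1.2310i
Iter 1: z = -0.9310 + 1.2310i, |z|^2 = 2.3821
Iter 2: z = -1.5796 + -1.0611i, |z|^2 = 3.6211
Iter 3: z = 0.4382 + 4.5833i, |z|^2 = 21.1986
Escaped at iteration 3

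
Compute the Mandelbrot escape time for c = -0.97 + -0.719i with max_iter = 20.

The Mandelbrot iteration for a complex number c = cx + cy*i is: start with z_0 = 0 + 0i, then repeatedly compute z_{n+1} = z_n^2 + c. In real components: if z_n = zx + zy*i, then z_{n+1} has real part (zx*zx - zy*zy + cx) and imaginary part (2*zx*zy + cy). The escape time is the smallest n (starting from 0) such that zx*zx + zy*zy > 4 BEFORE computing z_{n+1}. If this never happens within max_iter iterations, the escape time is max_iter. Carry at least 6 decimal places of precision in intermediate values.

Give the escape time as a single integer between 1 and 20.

Answer: 4

Derivation:
z_0 = 0 + 0i, c = -0.9700 + -0.7190i
Iter 1: z = -0.9700 + -0.7190i, |z|^2 = 1.4579
Iter 2: z = -0.5461 + 0.6759i, |z|^2 = 0.7550
Iter 3: z = -1.1286 + -1.4571i, |z|^2 = 3.3970
Iter 4: z = -1.8195 + 2.5700i, |z|^2 = 9.9155
Escaped at iteration 4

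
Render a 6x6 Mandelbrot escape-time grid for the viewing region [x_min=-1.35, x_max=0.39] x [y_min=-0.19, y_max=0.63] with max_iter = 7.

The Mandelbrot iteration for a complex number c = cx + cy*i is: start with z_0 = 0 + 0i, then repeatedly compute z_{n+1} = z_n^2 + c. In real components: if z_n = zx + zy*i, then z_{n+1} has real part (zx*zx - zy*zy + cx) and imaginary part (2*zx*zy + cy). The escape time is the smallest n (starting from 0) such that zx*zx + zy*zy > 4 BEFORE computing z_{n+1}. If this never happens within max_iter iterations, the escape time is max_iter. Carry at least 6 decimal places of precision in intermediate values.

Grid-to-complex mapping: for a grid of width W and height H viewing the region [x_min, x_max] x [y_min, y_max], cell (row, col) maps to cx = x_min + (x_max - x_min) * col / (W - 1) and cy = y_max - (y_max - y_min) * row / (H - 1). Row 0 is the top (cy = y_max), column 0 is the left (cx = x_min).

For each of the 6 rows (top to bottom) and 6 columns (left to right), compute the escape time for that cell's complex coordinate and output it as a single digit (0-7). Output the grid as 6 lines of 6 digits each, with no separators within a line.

(row=0, col=0): c = -1.3500 + 0.6300i → escape time 3
(row=0, col=1): c = -1.0020 + 0.6300i → escape time 4
(row=0, col=2): c = -0.6540 + 0.6300i → escape time 7
(row=0, col=3): c = -0.3060 + 0.6300i → escape time 7
(row=0, col=4): c = 0.0420 + 0.6300i → escape time 7
(row=0, col=5): c = 0.3900 + 0.6300i → escape time 7
(row=1, col=0): c = -1.3500 + 0.4660i → escape time 4
(row=1, col=1): c = -1.0020 + 0.4660i → escape time 5
(row=1, col=2): c = -0.6540 + 0.4660i → escape time 7
(row=1, col=3): c = -0.3060 + 0.4660i → escape time 7
(row=1, col=4): c = 0.0420 + 0.4660i → escape time 7
(row=1, col=5): c = 0.3900 + 0.4660i → escape time 7
(row=2, col=0): c = -1.3500 + 0.3020i → escape time 6
(row=2, col=1): c = -1.0020 + 0.3020i → escape time 7
(row=2, col=2): c = -0.6540 + 0.3020i → escape time 7
(row=2, col=3): c = -0.3060 + 0.3020i → escape time 7
(row=2, col=4): c = 0.0420 + 0.3020i → escape time 7
(row=2, col=5): c = 0.3900 + 0.3020i → escape time 7
(row=3, col=0): c = -1.3500 + 0.1380i → escape time 7
(row=3, col=1): c = -1.0020 + 0.1380i → escape time 7
(row=3, col=2): c = -0.6540 + 0.1380i → escape time 7
(row=3, col=3): c = -0.3060 + 0.1380i → escape time 7
(row=3, col=4): c = 0.0420 + 0.1380i → escape time 7
(row=3, col=5): c = 0.3900 + 0.1380i → escape time 7
(row=4, col=0): c = -1.3500 + -0.0260i → escape time 7
(row=4, col=1): c = -1.0020 + -0.0260i → escape time 7
(row=4, col=2): c = -0.6540 + -0.0260i → escape time 7
(row=4, col=3): c = -0.3060 + -0.0260i → escape time 7
(row=4, col=4): c = 0.0420 + -0.0260i → escape time 7
(row=4, col=5): c = 0.3900 + -0.0260i → escape time 7
(row=5, col=0): c = -1.3500 + -0.1900i → escape time 7
(row=5, col=1): c = -1.0020 + -0.1900i → escape time 7
(row=5, col=2): c = -0.6540 + -0.1900i → escape time 7
(row=5, col=3): c = -0.3060 + -0.1900i → escape time 7
(row=5, col=4): c = 0.0420 + -0.1900i → escape time 7
(row=5, col=5): c = 0.3900 + -0.1900i → escape time 7

Answer: 347777
457777
677777
777777
777777
777777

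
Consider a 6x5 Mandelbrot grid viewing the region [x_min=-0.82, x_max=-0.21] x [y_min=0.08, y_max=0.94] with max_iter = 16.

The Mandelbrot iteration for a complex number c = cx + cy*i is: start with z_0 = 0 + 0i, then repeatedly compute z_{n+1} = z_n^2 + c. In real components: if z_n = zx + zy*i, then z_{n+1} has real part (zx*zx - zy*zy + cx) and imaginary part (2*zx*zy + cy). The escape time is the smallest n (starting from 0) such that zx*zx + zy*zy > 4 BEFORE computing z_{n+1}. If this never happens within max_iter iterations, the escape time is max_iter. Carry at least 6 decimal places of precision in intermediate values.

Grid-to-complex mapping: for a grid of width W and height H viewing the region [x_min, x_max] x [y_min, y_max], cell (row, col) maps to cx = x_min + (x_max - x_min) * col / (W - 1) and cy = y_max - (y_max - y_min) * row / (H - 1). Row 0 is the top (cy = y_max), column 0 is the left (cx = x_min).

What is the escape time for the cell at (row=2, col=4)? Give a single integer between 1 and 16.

z_0 = 0 + 0i, c = -0.3320 + 0.5100i
Iter 1: z = -0.3320 + 0.5100i, |z|^2 = 0.3703
Iter 2: z = -0.4819 + 0.1714i, |z|^2 = 0.2616
Iter 3: z = -0.1292 + 0.3449i, |z|^2 = 0.1356
Iter 4: z = -0.4342 + 0.4209i, |z|^2 = 0.3657
Iter 5: z = -0.3206 + 0.1444i, |z|^2 = 0.1237
Iter 6: z = -0.2501 + 0.4174i, |z|^2 = 0.2367
Iter 7: z = -0.4437 + 0.3012i, |z|^2 = 0.2876
Iter 8: z = -0.2259 + 0.2427i, |z|^2 = 0.1099
Iter 9: z = -0.3399 + 0.4003i, |z|^2 = 0.2758
Iter 10: z = -0.3768 + 0.2379i, |z|^2 = 0.1985
Iter 11: z = -0.2466 + 0.3308i, |z|^2 = 0.1702
Iter 12: z = -0.3806 + 0.3469i, |z|^2 = 0.2651
Iter 13: z = -0.3075 + 0.2460i, |z|^2 = 0.1551
Iter 14: z = -0.2980 + 0.3587i, |z|^2 = 0.2175
Iter 15: z = -0.3719 + 0.2962i, |z|^2 = 0.2261

Answer: 16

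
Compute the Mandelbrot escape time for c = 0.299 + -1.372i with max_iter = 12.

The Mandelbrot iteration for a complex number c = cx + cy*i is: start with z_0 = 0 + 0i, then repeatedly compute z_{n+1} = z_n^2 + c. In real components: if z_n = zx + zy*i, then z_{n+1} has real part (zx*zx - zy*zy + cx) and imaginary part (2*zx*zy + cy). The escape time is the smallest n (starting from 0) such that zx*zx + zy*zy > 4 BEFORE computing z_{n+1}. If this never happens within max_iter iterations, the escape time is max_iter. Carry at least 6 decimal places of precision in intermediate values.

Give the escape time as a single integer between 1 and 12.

Answer: 2

Derivation:
z_0 = 0 + 0i, c = 0.2990 + -1.3720i
Iter 1: z = 0.2990 + -1.3720i, |z|^2 = 1.9718
Iter 2: z = -1.4940 + -2.1925i, |z|^2 = 7.0388
Escaped at iteration 2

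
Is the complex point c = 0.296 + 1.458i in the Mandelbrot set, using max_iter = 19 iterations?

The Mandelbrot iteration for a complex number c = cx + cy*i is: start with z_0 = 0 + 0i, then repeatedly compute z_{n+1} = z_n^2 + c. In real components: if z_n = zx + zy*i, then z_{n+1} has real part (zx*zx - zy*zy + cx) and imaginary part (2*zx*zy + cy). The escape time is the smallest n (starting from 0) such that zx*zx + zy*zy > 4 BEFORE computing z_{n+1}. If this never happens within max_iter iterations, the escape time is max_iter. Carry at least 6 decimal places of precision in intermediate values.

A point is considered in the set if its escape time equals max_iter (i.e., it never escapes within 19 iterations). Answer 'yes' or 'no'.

z_0 = 0 + 0i, c = 0.2960 + 1.4580i
Iter 1: z = 0.2960 + 1.4580i, |z|^2 = 2.2134
Iter 2: z = -1.7421 + 2.3211i, |z|^2 = 8.4228
Escaped at iteration 2

Answer: no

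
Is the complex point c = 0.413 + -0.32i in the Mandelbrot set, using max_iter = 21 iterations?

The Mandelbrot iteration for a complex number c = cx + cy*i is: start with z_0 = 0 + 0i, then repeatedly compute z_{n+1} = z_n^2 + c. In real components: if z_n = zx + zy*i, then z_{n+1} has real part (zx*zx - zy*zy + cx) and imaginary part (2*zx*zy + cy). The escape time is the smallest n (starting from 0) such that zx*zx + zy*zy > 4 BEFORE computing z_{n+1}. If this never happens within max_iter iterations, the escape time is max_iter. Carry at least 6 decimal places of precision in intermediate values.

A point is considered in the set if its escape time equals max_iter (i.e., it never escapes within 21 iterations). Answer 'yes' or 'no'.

z_0 = 0 + 0i, c = 0.4130 + -0.3200i
Iter 1: z = 0.4130 + -0.3200i, |z|^2 = 0.2730
Iter 2: z = 0.4812 + -0.5843i, |z|^2 = 0.5730
Iter 3: z = 0.3031 + -0.8823i, |z|^2 = 0.8703
Iter 4: z = -0.2736 + -0.8548i, |z|^2 = 0.8056
Iter 5: z = -0.2429 + 0.1478i, |z|^2 = 0.0808
Iter 6: z = 0.4502 + -0.3918i, |z|^2 = 0.3561
Iter 7: z = 0.4621 + -0.6727i, |z|^2 = 0.6662
Iter 8: z = 0.1740 + -0.9418i, |z|^2 = 0.9173
Iter 9: z = -0.4437 + -0.6477i, |z|^2 = 0.6164
Iter 10: z = 0.1903 + 0.2548i, |z|^2 = 0.1012
Iter 11: z = 0.3843 + -0.2230i, |z|^2 = 0.1974
Iter 12: z = 0.5110 + -0.4914i, |z|^2 = 0.5025
Iter 13: z = 0.4326 + -0.8222i, |z|^2 = 0.8631
Iter 14: z = -0.0758 + -1.0313i, |z|^2 = 1.0694
Iter 15: z = -0.6449 + -0.1636i, |z|^2 = 0.4427
Iter 16: z = 0.8021 + -0.1090i, |z|^2 = 0.6553
Iter 17: z = 1.0446 + -0.4948i, |z|^2 = 1.3359
Iter 18: z = 1.2593 + -1.3537i, |z|^2 = 3.4183
Iter 19: z = 0.1663 + -3.7293i, |z|^2 = 13.9357
Escaped at iteration 19

Answer: no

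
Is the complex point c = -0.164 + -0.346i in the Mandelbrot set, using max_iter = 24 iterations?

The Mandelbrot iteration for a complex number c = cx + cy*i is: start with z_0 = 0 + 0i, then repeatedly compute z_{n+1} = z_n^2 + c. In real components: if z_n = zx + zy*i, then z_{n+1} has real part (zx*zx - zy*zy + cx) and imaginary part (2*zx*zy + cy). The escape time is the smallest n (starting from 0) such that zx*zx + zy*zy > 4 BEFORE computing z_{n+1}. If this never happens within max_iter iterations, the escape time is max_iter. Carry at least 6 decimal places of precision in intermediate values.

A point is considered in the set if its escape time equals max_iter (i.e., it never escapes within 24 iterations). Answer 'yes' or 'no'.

Answer: yes

Derivation:
z_0 = 0 + 0i, c = -0.1640 + -0.3460i
Iter 1: z = -0.1640 + -0.3460i, |z|^2 = 0.1466
Iter 2: z = -0.2568 + -0.2325i, |z|^2 = 0.1200
Iter 3: z = -0.1521 + -0.2266i, |z|^2 = 0.0745
Iter 4: z = -0.1922 + -0.2771i, |z|^2 = 0.1137
Iter 5: z = -0.2038 + -0.2395i, |z|^2 = 0.0989
Iter 6: z = -0.1798 + -0.2484i, |z|^2 = 0.0940
Iter 7: z = -0.1934 + -0.2567i, |z|^2 = 0.1033
Iter 8: z = -0.1925 + -0.2467i, |z|^2 = 0.0979
Iter 9: z = -0.1878 + -0.2510i, |z|^2 = 0.0983
Iter 10: z = -0.1917 + -0.2517i, |z|^2 = 0.1001
Iter 11: z = -0.1906 + -0.2495i, |z|^2 = 0.0986
Iter 12: z = -0.1899 + -0.2509i, |z|^2 = 0.0990
Iter 13: z = -0.1909 + -0.2507i, |z|^2 = 0.0993
Iter 14: z = -0.1904 + -0.2503i, |z|^2 = 0.0989
Iter 15: z = -0.1904 + -0.2507i, |z|^2 = 0.0991
Iter 16: z = -0.1906 + -0.2505i, |z|^2 = 0.0991
Iter 17: z = -0.1904 + -0.2505i, |z|^2 = 0.0990
Iter 18: z = -0.1905 + -0.2506i, |z|^2 = 0.0991
Iter 19: z = -0.1905 + -0.2505i, |z|^2 = 0.0991
Iter 20: z = -0.1905 + -0.2505i, |z|^2 = 0.0991
Iter 21: z = -0.1905 + -0.2506i, |z|^2 = 0.0991
Iter 22: z = -0.1905 + -0.2505i, |z|^2 = 0.0991
Iter 23: z = -0.1905 + -0.2505i, |z|^2 = 0.0991
Did not escape in 24 iterations → in set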